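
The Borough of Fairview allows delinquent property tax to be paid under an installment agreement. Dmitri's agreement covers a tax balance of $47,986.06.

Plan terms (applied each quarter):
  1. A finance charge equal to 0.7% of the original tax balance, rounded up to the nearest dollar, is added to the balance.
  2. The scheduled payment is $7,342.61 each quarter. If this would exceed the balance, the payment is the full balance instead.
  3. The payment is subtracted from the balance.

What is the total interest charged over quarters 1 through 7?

Quarter 1: opening $47,986.06; interest $336.00 → $48,322.06; payment $7,342.61; balance $40,979.45
Quarter 2: opening $40,979.45; interest $336.00 → $41,315.45; payment $7,342.61; balance $33,972.84
Quarter 3: opening $33,972.84; interest $336.00 → $34,308.84; payment $7,342.61; balance $26,966.23
Quarter 4: opening $26,966.23; interest $336.00 → $27,302.23; payment $7,342.61; balance $19,959.62
Quarter 5: opening $19,959.62; interest $336.00 → $20,295.62; payment $7,342.61; balance $12,953.01
Quarter 6: opening $12,953.01; interest $336.00 → $13,289.01; payment $7,342.61; balance $5,946.40
Quarter 7: opening $5,946.40; interest $336.00 → $6,282.40; payment $6,282.40; balance $0.00
Total interest: $336.00 + $336.00 + $336.00 + $336.00 + $336.00 + $336.00 + $336.00 = $2,352.00

$2,352.00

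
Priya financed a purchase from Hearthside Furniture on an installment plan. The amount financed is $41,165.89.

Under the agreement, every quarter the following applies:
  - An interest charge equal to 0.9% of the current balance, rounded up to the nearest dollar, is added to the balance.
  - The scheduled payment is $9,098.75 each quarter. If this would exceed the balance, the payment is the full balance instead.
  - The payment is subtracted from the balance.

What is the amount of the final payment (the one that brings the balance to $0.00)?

$5,832.89

# | Opening | Interest | Payment | End bal
1 | $41,165.89 | $371.00 | $9,098.75 | $32,438.14
2 | $32,438.14 | $292.00 | $9,098.75 | $23,631.39
3 | $23,631.39 | $213.00 | $9,098.75 | $14,745.64
4 | $14,745.64 | $133.00 | $9,098.75 | $5,779.89
5 | $5,779.89 | $53.00 | $5,832.89 | $0.00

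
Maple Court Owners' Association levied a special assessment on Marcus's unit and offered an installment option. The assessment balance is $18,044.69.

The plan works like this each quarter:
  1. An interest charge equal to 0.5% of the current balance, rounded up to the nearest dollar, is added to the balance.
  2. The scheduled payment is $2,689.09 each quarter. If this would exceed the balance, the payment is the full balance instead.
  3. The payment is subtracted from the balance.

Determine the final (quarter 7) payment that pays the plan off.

Quarter 1: opening $18,044.69; interest $91.00 → $18,135.69; payment $2,689.09; balance $15,446.60
Quarter 2: opening $15,446.60; interest $78.00 → $15,524.60; payment $2,689.09; balance $12,835.51
Quarter 3: opening $12,835.51; interest $65.00 → $12,900.51; payment $2,689.09; balance $10,211.42
Quarter 4: opening $10,211.42; interest $52.00 → $10,263.42; payment $2,689.09; balance $7,574.33
Quarter 5: opening $7,574.33; interest $38.00 → $7,612.33; payment $2,689.09; balance $4,923.24
Quarter 6: opening $4,923.24; interest $25.00 → $4,948.24; payment $2,689.09; balance $2,259.15
Quarter 7: opening $2,259.15; interest $12.00 → $2,271.15; payment $2,271.15; balance $0.00

$2,271.15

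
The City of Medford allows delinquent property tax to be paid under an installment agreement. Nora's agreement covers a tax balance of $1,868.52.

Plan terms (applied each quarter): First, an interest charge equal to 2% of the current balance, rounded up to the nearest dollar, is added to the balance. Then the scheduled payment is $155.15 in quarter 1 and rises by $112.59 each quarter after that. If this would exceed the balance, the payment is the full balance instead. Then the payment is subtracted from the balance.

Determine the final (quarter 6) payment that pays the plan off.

# | Opening | Interest | Payment | End bal
1 | $1,868.52 | $38.00 | $155.15 | $1,751.37
2 | $1,751.37 | $36.00 | $267.74 | $1,519.63
3 | $1,519.63 | $31.00 | $380.33 | $1,170.30
4 | $1,170.30 | $24.00 | $492.92 | $701.38
5 | $701.38 | $15.00 | $605.51 | $110.87
6 | $110.87 | $3.00 | $113.87 | $0.00

$113.87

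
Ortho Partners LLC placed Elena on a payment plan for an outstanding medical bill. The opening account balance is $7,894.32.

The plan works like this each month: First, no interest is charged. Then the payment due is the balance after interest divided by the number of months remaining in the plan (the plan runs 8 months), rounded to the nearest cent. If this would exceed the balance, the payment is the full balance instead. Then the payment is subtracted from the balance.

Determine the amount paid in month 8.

$986.79

# | Opening | Payment | End bal
1 | $7,894.32 | $986.79 | $6,907.53
2 | $6,907.53 | $986.79 | $5,920.74
3 | $5,920.74 | $986.79 | $4,933.95
4 | $4,933.95 | $986.79 | $3,947.16
5 | $3,947.16 | $986.79 | $2,960.37
6 | $2,960.37 | $986.79 | $1,973.58
7 | $1,973.58 | $986.79 | $986.79
8 | $986.79 | $986.79 | $0.00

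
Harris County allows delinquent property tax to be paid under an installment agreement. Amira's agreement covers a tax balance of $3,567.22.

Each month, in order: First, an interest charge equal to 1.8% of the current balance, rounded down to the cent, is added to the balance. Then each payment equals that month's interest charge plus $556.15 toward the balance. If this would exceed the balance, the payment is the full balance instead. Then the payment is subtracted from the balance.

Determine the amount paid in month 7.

$234.46

Month 1: $3,567.22 +$64.20 interest = $3,631.42; pay $620.35 → $3,011.07
Month 2: $3,011.07 +$54.19 interest = $3,065.26; pay $610.34 → $2,454.92
Month 3: $2,454.92 +$44.18 interest = $2,499.10; pay $600.33 → $1,898.77
Month 4: $1,898.77 +$34.17 interest = $1,932.94; pay $590.32 → $1,342.62
Month 5: $1,342.62 +$24.16 interest = $1,366.78; pay $580.31 → $786.47
Month 6: $786.47 +$14.15 interest = $800.62; pay $570.30 → $230.32
Month 7: $230.32 +$4.14 interest = $234.46; pay $234.46 → $0.00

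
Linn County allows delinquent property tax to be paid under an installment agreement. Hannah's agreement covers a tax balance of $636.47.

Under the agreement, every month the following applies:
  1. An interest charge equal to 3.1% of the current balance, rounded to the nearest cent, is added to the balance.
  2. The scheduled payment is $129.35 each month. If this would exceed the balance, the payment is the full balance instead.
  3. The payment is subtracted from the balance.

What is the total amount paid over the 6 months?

Month 1: opening $636.47; interest $19.73 → $656.20; payment $129.35; balance $526.85
Month 2: opening $526.85; interest $16.33 → $543.18; payment $129.35; balance $413.83
Month 3: opening $413.83; interest $12.83 → $426.66; payment $129.35; balance $297.31
Month 4: opening $297.31; interest $9.22 → $306.53; payment $129.35; balance $177.18
Month 5: opening $177.18; interest $5.49 → $182.67; payment $129.35; balance $53.32
Month 6: opening $53.32; interest $1.65 → $54.97; payment $54.97; balance $0.00
Total paid: $701.72

$701.72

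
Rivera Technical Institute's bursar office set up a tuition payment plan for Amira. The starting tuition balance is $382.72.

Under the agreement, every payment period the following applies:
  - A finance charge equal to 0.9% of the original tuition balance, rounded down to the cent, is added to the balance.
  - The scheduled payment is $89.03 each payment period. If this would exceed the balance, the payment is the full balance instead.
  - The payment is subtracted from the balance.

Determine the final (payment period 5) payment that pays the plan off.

$43.80

Payment period 1: opening $382.72; interest $3.44 → $386.16; payment $89.03; balance $297.13
Payment period 2: opening $297.13; interest $3.44 → $300.57; payment $89.03; balance $211.54
Payment period 3: opening $211.54; interest $3.44 → $214.98; payment $89.03; balance $125.95
Payment period 4: opening $125.95; interest $3.44 → $129.39; payment $89.03; balance $40.36
Payment period 5: opening $40.36; interest $3.44 → $43.80; payment $43.80; balance $0.00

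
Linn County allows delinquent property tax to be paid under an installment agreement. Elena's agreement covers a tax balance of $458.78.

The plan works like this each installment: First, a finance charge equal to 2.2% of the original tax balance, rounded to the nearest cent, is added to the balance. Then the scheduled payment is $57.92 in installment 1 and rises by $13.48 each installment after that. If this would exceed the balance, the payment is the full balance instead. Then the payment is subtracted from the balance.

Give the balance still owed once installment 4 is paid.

$186.58

Installment 1: opening $458.78; interest $10.09 → $468.87; payment $57.92; balance $410.95
Installment 2: opening $410.95; interest $10.09 → $421.04; payment $71.40; balance $349.64
Installment 3: opening $349.64; interest $10.09 → $359.73; payment $84.88; balance $274.85
Installment 4: opening $274.85; interest $10.09 → $284.94; payment $98.36; balance $186.58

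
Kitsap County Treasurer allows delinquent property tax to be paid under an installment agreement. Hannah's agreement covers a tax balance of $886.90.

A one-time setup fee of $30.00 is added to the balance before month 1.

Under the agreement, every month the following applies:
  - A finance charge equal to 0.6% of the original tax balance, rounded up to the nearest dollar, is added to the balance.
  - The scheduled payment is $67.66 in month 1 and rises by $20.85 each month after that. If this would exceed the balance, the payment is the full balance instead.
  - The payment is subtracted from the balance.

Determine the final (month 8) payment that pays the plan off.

# | Opening | Interest | Payment | End bal
1 | $916.90 | $6.00 | $67.66 | $855.24
2 | $855.24 | $6.00 | $88.51 | $772.73
3 | $772.73 | $6.00 | $109.36 | $669.37
4 | $669.37 | $6.00 | $130.21 | $545.16
5 | $545.16 | $6.00 | $151.06 | $400.10
6 | $400.10 | $6.00 | $171.91 | $234.19
7 | $234.19 | $6.00 | $192.76 | $47.43
8 | $47.43 | $6.00 | $53.43 | $0.00

$53.43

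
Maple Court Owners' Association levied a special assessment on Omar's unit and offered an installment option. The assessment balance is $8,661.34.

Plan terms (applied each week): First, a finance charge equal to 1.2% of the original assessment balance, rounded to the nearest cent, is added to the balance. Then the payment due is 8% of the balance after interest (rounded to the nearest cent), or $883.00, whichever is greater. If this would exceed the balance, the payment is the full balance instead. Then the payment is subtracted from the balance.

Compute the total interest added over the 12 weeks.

Week 1: opening $8,661.34; interest $103.94 → $8,765.28; payment $883.00; balance $7,882.28
Week 2: opening $7,882.28; interest $103.94 → $7,986.22; payment $883.00; balance $7,103.22
Week 3: opening $7,103.22; interest $103.94 → $7,207.16; payment $883.00; balance $6,324.16
Week 4: opening $6,324.16; interest $103.94 → $6,428.10; payment $883.00; balance $5,545.10
Week 5: opening $5,545.10; interest $103.94 → $5,649.04; payment $883.00; balance $4,766.04
Week 6: opening $4,766.04; interest $103.94 → $4,869.98; payment $883.00; balance $3,986.98
Week 7: opening $3,986.98; interest $103.94 → $4,090.92; payment $883.00; balance $3,207.92
Week 8: opening $3,207.92; interest $103.94 → $3,311.86; payment $883.00; balance $2,428.86
Week 9: opening $2,428.86; interest $103.94 → $2,532.80; payment $883.00; balance $1,649.80
Week 10: opening $1,649.80; interest $103.94 → $1,753.74; payment $883.00; balance $870.74
Week 11: opening $870.74; interest $103.94 → $974.68; payment $883.00; balance $91.68
Week 12: opening $91.68; interest $103.94 → $195.62; payment $195.62; balance $0.00
Total interest: $103.94 + $103.94 + $103.94 + $103.94 + $103.94 + $103.94 + $103.94 + $103.94 + $103.94 + $103.94 + $103.94 + $103.94 = $1,247.28

$1,247.28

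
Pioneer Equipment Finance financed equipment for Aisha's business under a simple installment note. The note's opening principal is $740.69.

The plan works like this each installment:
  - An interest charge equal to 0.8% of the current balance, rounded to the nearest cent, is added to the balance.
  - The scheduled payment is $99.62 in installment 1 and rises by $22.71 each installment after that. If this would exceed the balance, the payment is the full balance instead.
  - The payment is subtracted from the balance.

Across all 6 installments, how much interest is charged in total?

$20.55

Installment 1: opening $740.69; interest $5.93 → $746.62; payment $99.62; balance $647.00
Installment 2: opening $647.00; interest $5.18 → $652.18; payment $122.33; balance $529.85
Installment 3: opening $529.85; interest $4.24 → $534.09; payment $145.04; balance $389.05
Installment 4: opening $389.05; interest $3.11 → $392.16; payment $167.75; balance $224.41
Installment 5: opening $224.41; interest $1.80 → $226.21; payment $190.46; balance $35.75
Installment 6: opening $35.75; interest $0.29 → $36.04; payment $36.04; balance $0.00
Total interest: $5.93 + $5.18 + $4.24 + $3.11 + $1.80 + $0.29 = $20.55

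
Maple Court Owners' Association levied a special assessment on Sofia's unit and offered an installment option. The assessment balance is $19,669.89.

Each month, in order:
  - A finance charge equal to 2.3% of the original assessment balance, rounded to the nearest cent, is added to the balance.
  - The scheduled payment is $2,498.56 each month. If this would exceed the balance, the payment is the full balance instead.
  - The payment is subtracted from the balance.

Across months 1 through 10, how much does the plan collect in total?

Month 1: opening $19,669.89; interest $452.41 → $20,122.30; payment $2,498.56; balance $17,623.74
Month 2: opening $17,623.74; interest $452.41 → $18,076.15; payment $2,498.56; balance $15,577.59
Month 3: opening $15,577.59; interest $452.41 → $16,030.00; payment $2,498.56; balance $13,531.44
Month 4: opening $13,531.44; interest $452.41 → $13,983.85; payment $2,498.56; balance $11,485.29
Month 5: opening $11,485.29; interest $452.41 → $11,937.70; payment $2,498.56; balance $9,439.14
Month 6: opening $9,439.14; interest $452.41 → $9,891.55; payment $2,498.56; balance $7,392.99
Month 7: opening $7,392.99; interest $452.41 → $7,845.40; payment $2,498.56; balance $5,346.84
Month 8: opening $5,346.84; interest $452.41 → $5,799.25; payment $2,498.56; balance $3,300.69
Month 9: opening $3,300.69; interest $452.41 → $3,753.10; payment $2,498.56; balance $1,254.54
Month 10: opening $1,254.54; interest $452.41 → $1,706.95; payment $1,706.95; balance $0.00
Total paid: $24,193.99

$24,193.99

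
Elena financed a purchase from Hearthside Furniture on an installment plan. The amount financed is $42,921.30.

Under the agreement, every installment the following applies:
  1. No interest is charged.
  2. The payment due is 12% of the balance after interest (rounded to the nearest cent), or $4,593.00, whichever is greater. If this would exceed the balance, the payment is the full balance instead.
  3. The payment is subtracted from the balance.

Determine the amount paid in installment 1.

Installment 1: $42,921.30 − $5,150.56 → $37,770.74

$5,150.56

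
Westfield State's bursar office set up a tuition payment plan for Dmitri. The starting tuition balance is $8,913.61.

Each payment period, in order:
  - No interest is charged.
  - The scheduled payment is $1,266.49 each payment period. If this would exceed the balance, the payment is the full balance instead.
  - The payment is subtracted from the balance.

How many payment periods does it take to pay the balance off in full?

8

Payment period 1: opening $8,913.61; payment $1,266.49; balance $7,647.12
Payment period 2: opening $7,647.12; payment $1,266.49; balance $6,380.63
Payment period 3: opening $6,380.63; payment $1,266.49; balance $5,114.14
Payment period 4: opening $5,114.14; payment $1,266.49; balance $3,847.65
Payment period 5: opening $3,847.65; payment $1,266.49; balance $2,581.16
Payment period 6: opening $2,581.16; payment $1,266.49; balance $1,314.67
Payment period 7: opening $1,314.67; payment $1,266.49; balance $48.18
Payment period 8: opening $48.18; payment $48.18; balance $0.00
Balance reaches $0.00 in payment period 8.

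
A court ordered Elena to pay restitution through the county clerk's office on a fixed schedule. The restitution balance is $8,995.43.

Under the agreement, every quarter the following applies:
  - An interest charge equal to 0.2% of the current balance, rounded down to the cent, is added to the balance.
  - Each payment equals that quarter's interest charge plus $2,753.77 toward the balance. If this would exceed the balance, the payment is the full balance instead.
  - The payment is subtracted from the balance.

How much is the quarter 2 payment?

Quarter 1: opening $8,995.43; interest $17.99 → $9,013.42; payment $2,771.76; balance $6,241.66
Quarter 2: opening $6,241.66; interest $12.48 → $6,254.14; payment $2,766.25; balance $3,487.89

$2,766.25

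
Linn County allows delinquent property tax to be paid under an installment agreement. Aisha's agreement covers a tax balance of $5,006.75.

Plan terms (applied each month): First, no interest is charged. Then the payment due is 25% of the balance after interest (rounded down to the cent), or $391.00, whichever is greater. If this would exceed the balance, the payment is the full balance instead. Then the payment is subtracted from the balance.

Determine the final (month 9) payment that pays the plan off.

$15.14

Month 1: $5,006.75 − $1,251.68 → $3,755.07
Month 2: $3,755.07 − $938.76 → $2,816.31
Month 3: $2,816.31 − $704.07 → $2,112.24
Month 4: $2,112.24 − $528.06 → $1,584.18
Month 5: $1,584.18 − $396.04 → $1,188.14
Month 6: $1,188.14 − $391.00 → $797.14
Month 7: $797.14 − $391.00 → $406.14
Month 8: $406.14 − $391.00 → $15.14
Month 9: $15.14 − $15.14 → $0.00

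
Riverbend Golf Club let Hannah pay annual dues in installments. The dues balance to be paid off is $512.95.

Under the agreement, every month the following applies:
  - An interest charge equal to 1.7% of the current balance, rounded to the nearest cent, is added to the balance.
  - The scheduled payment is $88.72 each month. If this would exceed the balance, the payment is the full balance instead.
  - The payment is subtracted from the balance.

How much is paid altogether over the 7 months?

Month 1: $512.95 +$8.72 interest = $521.67; pay $88.72 → $432.95
Month 2: $432.95 +$7.36 interest = $440.31; pay $88.72 → $351.59
Month 3: $351.59 +$5.98 interest = $357.57; pay $88.72 → $268.85
Month 4: $268.85 +$4.57 interest = $273.42; pay $88.72 → $184.70
Month 5: $184.70 +$3.14 interest = $187.84; pay $88.72 → $99.12
Month 6: $99.12 +$1.69 interest = $100.81; pay $88.72 → $12.09
Month 7: $12.09 +$0.21 interest = $12.30; pay $12.30 → $0.00
Total paid: $544.62

$544.62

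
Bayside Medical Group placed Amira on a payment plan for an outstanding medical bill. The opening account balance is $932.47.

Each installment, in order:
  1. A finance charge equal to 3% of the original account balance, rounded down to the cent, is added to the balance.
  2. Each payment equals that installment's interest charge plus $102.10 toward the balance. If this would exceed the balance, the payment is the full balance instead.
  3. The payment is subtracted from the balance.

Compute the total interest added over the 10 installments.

$279.70

# | Opening | Interest | Payment | End bal
1 | $932.47 | $27.97 | $130.07 | $830.37
2 | $830.37 | $27.97 | $130.07 | $728.27
3 | $728.27 | $27.97 | $130.07 | $626.17
4 | $626.17 | $27.97 | $130.07 | $524.07
5 | $524.07 | $27.97 | $130.07 | $421.97
6 | $421.97 | $27.97 | $130.07 | $319.87
7 | $319.87 | $27.97 | $130.07 | $217.77
8 | $217.77 | $27.97 | $130.07 | $115.67
9 | $115.67 | $27.97 | $130.07 | $13.57
10 | $13.57 | $27.97 | $41.54 | $0.00
Total interest: $27.97 + $27.97 + $27.97 + $27.97 + $27.97 + $27.97 + $27.97 + $27.97 + $27.97 + $27.97 = $279.70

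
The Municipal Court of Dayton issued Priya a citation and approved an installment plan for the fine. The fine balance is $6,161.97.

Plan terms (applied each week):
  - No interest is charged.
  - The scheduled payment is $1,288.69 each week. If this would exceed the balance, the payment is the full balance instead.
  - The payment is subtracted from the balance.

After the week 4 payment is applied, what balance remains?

# | Opening | Payment | End bal
1 | $6,161.97 | $1,288.69 | $4,873.28
2 | $4,873.28 | $1,288.69 | $3,584.59
3 | $3,584.59 | $1,288.69 | $2,295.90
4 | $2,295.90 | $1,288.69 | $1,007.21

$1,007.21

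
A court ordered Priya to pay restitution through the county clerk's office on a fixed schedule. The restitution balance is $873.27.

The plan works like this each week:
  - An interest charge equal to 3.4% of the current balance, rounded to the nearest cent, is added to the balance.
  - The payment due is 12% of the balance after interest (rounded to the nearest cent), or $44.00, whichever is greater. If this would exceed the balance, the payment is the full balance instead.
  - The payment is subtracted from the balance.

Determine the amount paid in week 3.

$89.71

# | Opening | Interest | Payment | End bal
1 | $873.27 | $29.69 | $108.36 | $794.60
2 | $794.60 | $27.02 | $98.59 | $723.03
3 | $723.03 | $24.58 | $89.71 | $657.90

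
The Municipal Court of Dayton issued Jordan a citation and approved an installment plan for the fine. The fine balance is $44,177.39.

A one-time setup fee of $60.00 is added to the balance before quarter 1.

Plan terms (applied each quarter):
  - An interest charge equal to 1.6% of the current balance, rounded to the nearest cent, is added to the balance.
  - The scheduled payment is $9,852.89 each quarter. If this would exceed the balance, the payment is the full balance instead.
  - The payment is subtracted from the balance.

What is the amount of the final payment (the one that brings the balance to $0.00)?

# | Opening | Interest | Payment | End bal
1 | $44,237.39 | $707.80 | $9,852.89 | $35,092.30
2 | $35,092.30 | $561.48 | $9,852.89 | $25,800.89
3 | $25,800.89 | $412.81 | $9,852.89 | $16,360.81
4 | $16,360.81 | $261.77 | $9,852.89 | $6,769.69
5 | $6,769.69 | $108.32 | $6,878.01 | $0.00

$6,878.01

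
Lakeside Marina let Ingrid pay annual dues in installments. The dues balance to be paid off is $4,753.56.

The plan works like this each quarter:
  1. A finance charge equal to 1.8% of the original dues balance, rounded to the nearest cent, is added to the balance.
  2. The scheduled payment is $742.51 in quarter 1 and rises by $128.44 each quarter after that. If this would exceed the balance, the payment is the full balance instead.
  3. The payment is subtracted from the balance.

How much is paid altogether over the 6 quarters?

$5,266.92

Quarter 1: opening $4,753.56; interest $85.56 → $4,839.12; payment $742.51; balance $4,096.61
Quarter 2: opening $4,096.61; interest $85.56 → $4,182.17; payment $870.95; balance $3,311.22
Quarter 3: opening $3,311.22; interest $85.56 → $3,396.78; payment $999.39; balance $2,397.39
Quarter 4: opening $2,397.39; interest $85.56 → $2,482.95; payment $1,127.83; balance $1,355.12
Quarter 5: opening $1,355.12; interest $85.56 → $1,440.68; payment $1,256.27; balance $184.41
Quarter 6: opening $184.41; interest $85.56 → $269.97; payment $269.97; balance $0.00
Total paid: $5,266.92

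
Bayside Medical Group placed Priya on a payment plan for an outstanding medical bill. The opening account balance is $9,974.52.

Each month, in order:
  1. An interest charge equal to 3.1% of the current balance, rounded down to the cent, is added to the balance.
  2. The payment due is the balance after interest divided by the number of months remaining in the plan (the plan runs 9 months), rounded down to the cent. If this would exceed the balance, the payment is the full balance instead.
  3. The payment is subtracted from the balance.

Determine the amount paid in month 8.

$1,414.87

Month 1: $9,974.52 +$309.21 interest = $10,283.73; pay $1,142.63 → $9,141.10
Month 2: $9,141.10 +$283.37 interest = $9,424.47; pay $1,178.05 → $8,246.42
Month 3: $8,246.42 +$255.63 interest = $8,502.05; pay $1,214.57 → $7,287.48
Month 4: $7,287.48 +$225.91 interest = $7,513.39; pay $1,252.23 → $6,261.16
Month 5: $6,261.16 +$194.09 interest = $6,455.25; pay $1,291.05 → $5,164.20
Month 6: $5,164.20 +$160.09 interest = $5,324.29; pay $1,331.07 → $3,993.22
Month 7: $3,993.22 +$123.78 interest = $4,117.00; pay $1,372.33 → $2,744.67
Month 8: $2,744.67 +$85.08 interest = $2,829.75; pay $1,414.87 → $1,414.88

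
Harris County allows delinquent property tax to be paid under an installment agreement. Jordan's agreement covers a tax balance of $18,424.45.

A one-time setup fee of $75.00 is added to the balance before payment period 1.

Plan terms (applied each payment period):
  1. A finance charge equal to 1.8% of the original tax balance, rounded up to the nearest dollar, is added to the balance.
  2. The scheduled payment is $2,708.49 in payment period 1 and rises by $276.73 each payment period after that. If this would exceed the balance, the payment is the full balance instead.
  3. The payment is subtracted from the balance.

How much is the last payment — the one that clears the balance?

# | Opening | Interest | Payment | End bal
1 | $18,499.45 | $332.00 | $2,708.49 | $16,122.96
2 | $16,122.96 | $332.00 | $2,985.22 | $13,469.74
3 | $13,469.74 | $332.00 | $3,261.95 | $10,539.79
4 | $10,539.79 | $332.00 | $3,538.68 | $7,333.11
5 | $7,333.11 | $332.00 | $3,815.41 | $3,849.70
6 | $3,849.70 | $332.00 | $4,092.14 | $89.56
7 | $89.56 | $332.00 | $421.56 | $0.00

$421.56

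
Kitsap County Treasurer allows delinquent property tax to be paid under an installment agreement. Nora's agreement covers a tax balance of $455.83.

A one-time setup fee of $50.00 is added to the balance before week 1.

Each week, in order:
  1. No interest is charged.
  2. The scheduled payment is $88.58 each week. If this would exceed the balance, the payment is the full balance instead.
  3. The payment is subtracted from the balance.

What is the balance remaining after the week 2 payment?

Week 1: opening $505.83; payment $88.58; balance $417.25
Week 2: opening $417.25; payment $88.58; balance $328.67

$328.67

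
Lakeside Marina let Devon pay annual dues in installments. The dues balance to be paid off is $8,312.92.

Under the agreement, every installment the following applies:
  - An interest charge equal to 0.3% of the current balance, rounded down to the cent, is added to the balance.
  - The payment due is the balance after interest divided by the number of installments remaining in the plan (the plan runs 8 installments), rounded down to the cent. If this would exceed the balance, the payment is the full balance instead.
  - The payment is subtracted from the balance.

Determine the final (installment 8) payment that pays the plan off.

$1,064.31

# | Opening | Interest | Payment | End bal
1 | $8,312.92 | $24.93 | $1,042.23 | $7,295.62
2 | $7,295.62 | $21.88 | $1,045.35 | $6,272.15
3 | $6,272.15 | $18.81 | $1,048.49 | $5,242.47
4 | $5,242.47 | $15.72 | $1,051.63 | $4,206.56
5 | $4,206.56 | $12.61 | $1,054.79 | $3,164.38
6 | $3,164.38 | $9.49 | $1,057.95 | $2,115.92
7 | $2,115.92 | $6.34 | $1,061.13 | $1,061.13
8 | $1,061.13 | $3.18 | $1,064.31 | $0.00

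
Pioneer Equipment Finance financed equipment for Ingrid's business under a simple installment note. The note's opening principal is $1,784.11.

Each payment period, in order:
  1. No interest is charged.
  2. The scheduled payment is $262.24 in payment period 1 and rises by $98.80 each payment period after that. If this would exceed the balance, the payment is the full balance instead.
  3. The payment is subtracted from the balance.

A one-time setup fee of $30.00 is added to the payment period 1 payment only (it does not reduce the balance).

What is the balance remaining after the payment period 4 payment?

$142.35

Payment period 1: $1,784.11 − $262.24 (+ $30.00 fee) → $1,521.87
Payment period 2: $1,521.87 − $361.04 → $1,160.83
Payment period 3: $1,160.83 − $459.84 → $700.99
Payment period 4: $700.99 − $558.64 → $142.35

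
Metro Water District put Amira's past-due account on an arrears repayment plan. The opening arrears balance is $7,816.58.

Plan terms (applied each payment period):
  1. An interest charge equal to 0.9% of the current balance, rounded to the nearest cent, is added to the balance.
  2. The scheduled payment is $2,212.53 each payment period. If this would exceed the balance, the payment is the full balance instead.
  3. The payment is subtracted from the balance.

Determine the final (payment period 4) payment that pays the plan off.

Payment period 1: opening $7,816.58; interest $70.35 → $7,886.93; payment $2,212.53; balance $5,674.40
Payment period 2: opening $5,674.40; interest $51.07 → $5,725.47; payment $2,212.53; balance $3,512.94
Payment period 3: opening $3,512.94; interest $31.62 → $3,544.56; payment $2,212.53; balance $1,332.03
Payment period 4: opening $1,332.03; interest $11.99 → $1,344.02; payment $1,344.02; balance $0.00

$1,344.02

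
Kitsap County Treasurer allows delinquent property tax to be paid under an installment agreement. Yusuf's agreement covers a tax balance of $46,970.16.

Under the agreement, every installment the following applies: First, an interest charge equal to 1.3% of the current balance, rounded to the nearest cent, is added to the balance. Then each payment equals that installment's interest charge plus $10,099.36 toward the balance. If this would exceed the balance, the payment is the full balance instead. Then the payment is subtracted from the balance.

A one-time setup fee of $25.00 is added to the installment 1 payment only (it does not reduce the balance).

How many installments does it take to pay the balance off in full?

5

Installment 1: opening $46,970.16; interest $610.61 → $47,580.77; payment $10,709.97 (+ $25.00 fee); balance $36,870.80
Installment 2: opening $36,870.80; interest $479.32 → $37,350.12; payment $10,578.68; balance $26,771.44
Installment 3: opening $26,771.44; interest $348.03 → $27,119.47; payment $10,447.39; balance $16,672.08
Installment 4: opening $16,672.08; interest $216.74 → $16,888.82; payment $10,316.10; balance $6,572.72
Installment 5: opening $6,572.72; interest $85.45 → $6,658.17; payment $6,658.17; balance $0.00
Balance reaches $0.00 in installment 5.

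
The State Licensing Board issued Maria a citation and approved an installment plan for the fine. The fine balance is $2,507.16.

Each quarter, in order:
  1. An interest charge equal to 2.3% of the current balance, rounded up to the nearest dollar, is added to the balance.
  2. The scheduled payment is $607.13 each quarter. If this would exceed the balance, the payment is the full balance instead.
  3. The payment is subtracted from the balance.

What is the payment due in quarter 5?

Quarter 1: $2,507.16 +$58.00 interest = $2,565.16; pay $607.13 → $1,958.03
Quarter 2: $1,958.03 +$46.00 interest = $2,004.03; pay $607.13 → $1,396.90
Quarter 3: $1,396.90 +$33.00 interest = $1,429.90; pay $607.13 → $822.77
Quarter 4: $822.77 +$19.00 interest = $841.77; pay $607.13 → $234.64
Quarter 5: $234.64 +$6.00 interest = $240.64; pay $240.64 → $0.00

$240.64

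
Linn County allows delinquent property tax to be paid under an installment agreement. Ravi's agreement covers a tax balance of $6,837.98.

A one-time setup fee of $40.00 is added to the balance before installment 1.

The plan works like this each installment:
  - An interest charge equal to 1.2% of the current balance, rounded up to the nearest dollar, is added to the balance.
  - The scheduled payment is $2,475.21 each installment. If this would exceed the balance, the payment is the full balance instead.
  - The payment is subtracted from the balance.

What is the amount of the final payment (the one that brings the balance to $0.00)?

$2,089.56

# | Opening | Interest | Payment | End bal
1 | $6,877.98 | $83.00 | $2,475.21 | $4,485.77
2 | $4,485.77 | $54.00 | $2,475.21 | $2,064.56
3 | $2,064.56 | $25.00 | $2,089.56 | $0.00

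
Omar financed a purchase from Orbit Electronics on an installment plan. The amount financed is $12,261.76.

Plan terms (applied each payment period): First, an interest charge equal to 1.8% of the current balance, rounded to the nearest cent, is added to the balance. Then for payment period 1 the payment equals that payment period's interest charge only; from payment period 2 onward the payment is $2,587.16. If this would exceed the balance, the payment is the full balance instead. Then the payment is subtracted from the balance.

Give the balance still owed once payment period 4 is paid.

$5,033.86

Payment period 1: opening $12,261.76; interest $220.71 → $12,482.47; payment $220.71; balance $12,261.76
Payment period 2: opening $12,261.76; interest $220.71 → $12,482.47; payment $2,587.16; balance $9,895.31
Payment period 3: opening $9,895.31; interest $178.12 → $10,073.43; payment $2,587.16; balance $7,486.27
Payment period 4: opening $7,486.27; interest $134.75 → $7,621.02; payment $2,587.16; balance $5,033.86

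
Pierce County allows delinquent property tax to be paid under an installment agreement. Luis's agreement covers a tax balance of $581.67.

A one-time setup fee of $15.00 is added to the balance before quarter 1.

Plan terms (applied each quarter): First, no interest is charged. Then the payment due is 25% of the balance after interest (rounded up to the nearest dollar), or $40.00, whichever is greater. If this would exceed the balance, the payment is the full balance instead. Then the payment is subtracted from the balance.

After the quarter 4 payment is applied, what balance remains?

# | Opening | Payment | End bal
1 | $596.67 | $150.00 | $446.67
2 | $446.67 | $112.00 | $334.67
3 | $334.67 | $84.00 | $250.67
4 | $250.67 | $63.00 | $187.67

$187.67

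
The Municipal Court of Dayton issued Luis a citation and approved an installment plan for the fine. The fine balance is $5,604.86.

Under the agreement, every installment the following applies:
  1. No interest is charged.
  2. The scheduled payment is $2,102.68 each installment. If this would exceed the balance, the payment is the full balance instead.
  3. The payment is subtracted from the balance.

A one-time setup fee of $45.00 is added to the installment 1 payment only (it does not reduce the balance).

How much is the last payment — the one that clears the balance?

$1,399.50

Installment 1: opening $5,604.86; payment $2,102.68 (+ $45.00 fee); balance $3,502.18
Installment 2: opening $3,502.18; payment $2,102.68; balance $1,399.50
Installment 3: opening $1,399.50; payment $1,399.50; balance $0.00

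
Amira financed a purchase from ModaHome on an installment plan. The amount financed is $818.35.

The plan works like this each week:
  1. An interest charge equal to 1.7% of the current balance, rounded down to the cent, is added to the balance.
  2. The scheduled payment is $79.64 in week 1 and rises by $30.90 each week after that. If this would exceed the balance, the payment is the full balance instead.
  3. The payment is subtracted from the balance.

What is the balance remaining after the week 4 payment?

$361.13

Week 1: opening $818.35; interest $13.91 → $832.26; payment $79.64; balance $752.62
Week 2: opening $752.62; interest $12.79 → $765.41; payment $110.54; balance $654.87
Week 3: opening $654.87; interest $11.13 → $666.00; payment $141.44; balance $524.56
Week 4: opening $524.56; interest $8.91 → $533.47; payment $172.34; balance $361.13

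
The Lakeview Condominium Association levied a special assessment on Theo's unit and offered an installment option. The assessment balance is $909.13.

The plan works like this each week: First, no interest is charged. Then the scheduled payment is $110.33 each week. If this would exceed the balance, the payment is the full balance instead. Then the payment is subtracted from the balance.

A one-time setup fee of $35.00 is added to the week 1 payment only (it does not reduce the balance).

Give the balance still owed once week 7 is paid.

# | Opening | Payment | Fee | End bal
1 | $909.13 | $110.33 | $35.00 | $798.80
2 | $798.80 | $110.33 | — | $688.47
3 | $688.47 | $110.33 | — | $578.14
4 | $578.14 | $110.33 | — | $467.81
5 | $467.81 | $110.33 | — | $357.48
6 | $357.48 | $110.33 | — | $247.15
7 | $247.15 | $110.33 | — | $136.82

$136.82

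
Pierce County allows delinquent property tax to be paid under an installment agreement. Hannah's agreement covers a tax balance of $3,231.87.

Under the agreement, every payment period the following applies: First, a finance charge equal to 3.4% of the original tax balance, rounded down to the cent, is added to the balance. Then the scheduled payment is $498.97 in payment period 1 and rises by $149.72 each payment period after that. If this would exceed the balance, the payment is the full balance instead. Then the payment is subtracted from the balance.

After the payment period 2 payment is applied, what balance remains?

$2,303.97

Payment period 1: $3,231.87 +$109.88 interest = $3,341.75; pay $498.97 → $2,842.78
Payment period 2: $2,842.78 +$109.88 interest = $2,952.66; pay $648.69 → $2,303.97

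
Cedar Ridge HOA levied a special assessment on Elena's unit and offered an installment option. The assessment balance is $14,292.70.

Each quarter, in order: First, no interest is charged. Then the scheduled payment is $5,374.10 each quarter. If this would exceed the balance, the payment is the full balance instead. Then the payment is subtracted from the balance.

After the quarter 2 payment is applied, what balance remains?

$3,544.50

Quarter 1: $14,292.70 − $5,374.10 → $8,918.60
Quarter 2: $8,918.60 − $5,374.10 → $3,544.50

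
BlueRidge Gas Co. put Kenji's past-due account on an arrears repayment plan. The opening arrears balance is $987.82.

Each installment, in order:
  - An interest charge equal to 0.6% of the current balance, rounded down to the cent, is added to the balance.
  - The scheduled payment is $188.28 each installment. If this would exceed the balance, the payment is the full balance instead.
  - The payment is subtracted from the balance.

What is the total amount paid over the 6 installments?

# | Opening | Interest | Payment | End bal
1 | $987.82 | $5.92 | $188.28 | $805.46
2 | $805.46 | $4.83 | $188.28 | $622.01
3 | $622.01 | $3.73 | $188.28 | $437.46
4 | $437.46 | $2.62 | $188.28 | $251.80
5 | $251.80 | $1.51 | $188.28 | $65.03
6 | $65.03 | $0.39 | $65.42 | $0.00
Total paid: $1,006.82

$1,006.82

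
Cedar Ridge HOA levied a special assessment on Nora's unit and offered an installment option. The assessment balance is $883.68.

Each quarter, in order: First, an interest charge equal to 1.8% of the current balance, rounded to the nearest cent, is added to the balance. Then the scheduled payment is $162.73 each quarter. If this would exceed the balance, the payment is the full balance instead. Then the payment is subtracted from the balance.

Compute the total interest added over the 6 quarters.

$54.83

Quarter 1: $883.68 +$15.91 interest = $899.59; pay $162.73 → $736.86
Quarter 2: $736.86 +$13.26 interest = $750.12; pay $162.73 → $587.39
Quarter 3: $587.39 +$10.57 interest = $597.96; pay $162.73 → $435.23
Quarter 4: $435.23 +$7.83 interest = $443.06; pay $162.73 → $280.33
Quarter 5: $280.33 +$5.05 interest = $285.38; pay $162.73 → $122.65
Quarter 6: $122.65 +$2.21 interest = $124.86; pay $124.86 → $0.00
Total interest: $15.91 + $13.26 + $10.57 + $7.83 + $5.05 + $2.21 = $54.83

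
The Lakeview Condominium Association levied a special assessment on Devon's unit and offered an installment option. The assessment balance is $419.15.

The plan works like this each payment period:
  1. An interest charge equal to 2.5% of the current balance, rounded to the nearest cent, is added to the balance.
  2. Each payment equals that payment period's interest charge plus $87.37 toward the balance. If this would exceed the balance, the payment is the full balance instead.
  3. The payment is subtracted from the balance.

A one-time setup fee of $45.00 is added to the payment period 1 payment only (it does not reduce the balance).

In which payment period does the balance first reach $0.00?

Payment period 1: opening $419.15; interest $10.48 → $429.63; payment $97.85 (+ $45.00 fee); balance $331.78
Payment period 2: opening $331.78; interest $8.29 → $340.07; payment $95.66; balance $244.41
Payment period 3: opening $244.41; interest $6.11 → $250.52; payment $93.48; balance $157.04
Payment period 4: opening $157.04; interest $3.93 → $160.97; payment $91.30; balance $69.67
Payment period 5: opening $69.67; interest $1.74 → $71.41; payment $71.41; balance $0.00
Balance reaches $0.00 in payment period 5.

5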